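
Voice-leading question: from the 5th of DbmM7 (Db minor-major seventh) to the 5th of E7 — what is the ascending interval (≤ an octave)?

augmented 2nd

DbmM7 (Db minor-major seventh) has Ab as its 5th, and E7 has B as its 5th.
From Ab to B: 3 semitones over a second = augmented.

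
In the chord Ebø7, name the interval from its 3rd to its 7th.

The chord tones of Ebø7 are Eb-Gb-Bbb-Db.
The 3rd is Gb and the 7th is Db.
Counting 5 letters and 7 half steps from Gb gives a perfect fifth.

perfect fifth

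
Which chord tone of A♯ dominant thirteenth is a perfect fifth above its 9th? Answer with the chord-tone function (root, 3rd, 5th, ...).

13th

The chord tones of A♯13 (A♯ dominant thirteenth) are A♯–C𝄪–E♯–G♯–B♯–F𝄪.
The 9th is B♯. A perfect fifth above B♯ is F𝄪.
F𝄪 is the chord's 13th.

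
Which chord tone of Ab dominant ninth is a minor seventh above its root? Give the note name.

Ab dominant ninth is spelled Ab-C-Eb-Gb-Bb.
The root is Ab. A minor seventh above Ab is Gb.
Gb is the chord's 7th.

Gb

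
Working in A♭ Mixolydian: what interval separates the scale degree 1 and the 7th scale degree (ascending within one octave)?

minor seventh

The scale runs A♭ B♭ C D♭ E♭ F G♭.
That puts A♭ below G♭.
A♭ up to G♭ is 10 semitones, a half step narrower than a major seventh, so the interval is minor.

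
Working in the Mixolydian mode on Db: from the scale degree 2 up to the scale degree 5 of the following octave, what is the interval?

Db mixolydian: Db Eb F Gb Ab Bb Cb.
The scale degree 2 is Eb and the degree 5 (up an octave) is Ab.
Counting 11 letters and 17 half steps from Eb gives a perfect eleventh.

P11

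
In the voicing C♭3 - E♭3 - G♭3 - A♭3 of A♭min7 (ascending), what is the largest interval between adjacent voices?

Adjacent intervals: C♭3→E♭3 = major third; E♭3→G♭3 = minor third; G♭3→A♭3 = major second.
The largest is C♭3 to E♭3, a major third (4 semitones).

major third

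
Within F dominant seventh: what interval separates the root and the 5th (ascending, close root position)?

perfect 5th

F7 (F dominant seventh): F–A–C–Eb.
The root is F and the 5th is C.
F up to C spans 5 letter names and 7 semitones — a perfect fifth.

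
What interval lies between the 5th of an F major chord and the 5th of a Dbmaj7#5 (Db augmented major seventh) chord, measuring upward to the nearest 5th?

F major has C as its 5th, and Dbmaj7#5 (Db augmented major seventh) has A as its 5th.
C up to A spans 6 letter names and 9 semitones — a major sixth.

M6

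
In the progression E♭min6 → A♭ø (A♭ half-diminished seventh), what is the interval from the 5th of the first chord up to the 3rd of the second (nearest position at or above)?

E♭min6 has B♭ as its 5th, and A♭ø (A♭ half-diminished seventh) has C♭ as its 3rd.
2 letter names make it a second; at 1 semitone (a half step narrower than major) the quality is minor.

minor second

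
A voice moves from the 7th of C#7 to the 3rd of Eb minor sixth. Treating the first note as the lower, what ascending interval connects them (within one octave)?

diminished 6th

The 7th of C#7 is B; the 3rd of Eb minor sixth is Gb.
6 letter names make it a sixth; at 7 semitones (a whole step narrower than major) the quality is diminished.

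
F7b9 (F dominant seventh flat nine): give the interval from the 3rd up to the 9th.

diminished 7th

Spelling the chord: F-A-C-E♭-G♭.
3rd = A; 9th = G♭.
From A to G♭: 9 semitones over a seventh = diminished.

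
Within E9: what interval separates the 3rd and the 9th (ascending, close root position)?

minor seventh

E9 (E dominant ninth) is spelled E–G#–B–D–F#.
3rd = G#; 9th = F#.
G# up to F# is 10 semitones, a half step narrower than a major seventh, so the interval is minor.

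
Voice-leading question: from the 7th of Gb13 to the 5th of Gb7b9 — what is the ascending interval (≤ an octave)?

Gb13 has Fb as its 7th, and Gb7b9 has Db as its 5th.
Counting 6 letters and 9 half steps from Fb gives a major sixth.

major sixth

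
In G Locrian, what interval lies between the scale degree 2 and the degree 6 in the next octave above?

perfect twelfth

Spelling G Locrian: G Ab Bb C Db Eb F.
So we need the interval from Ab up to Eb.
Counting 12 letters and 19 half steps from Ab gives a perfect twelfth.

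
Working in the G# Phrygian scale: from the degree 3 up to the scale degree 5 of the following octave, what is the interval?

The scale runs G# A B C# D# E F#.
Degree 3 = B; 5th degree (up an octave) = D#.
Counting 10 letters and 16 half steps from B gives a major tenth.

major tenth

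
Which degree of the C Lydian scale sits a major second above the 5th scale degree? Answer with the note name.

A

The scale is C D E F# G A B.
The 5th scale degree is G; a major second above that is A — scale degree 6.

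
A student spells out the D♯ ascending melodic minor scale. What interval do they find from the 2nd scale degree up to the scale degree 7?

The scale runs D♯ E♯ F♯ G♯ A♯ B♯ C𝄪.
2nd scale degree = E♯; 7th degree = C𝄪.
Counting 6 letters and 9 half steps from E♯ gives a major sixth.

major sixth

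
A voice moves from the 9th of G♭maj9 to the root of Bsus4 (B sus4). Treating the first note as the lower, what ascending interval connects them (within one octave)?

The 9th of G♭maj9 is A♭; the root of Bsus4 (B sus4) is B.
A♭ up to B is 3 semitones, a half step wider than a major second, so the interval is augmented.

A2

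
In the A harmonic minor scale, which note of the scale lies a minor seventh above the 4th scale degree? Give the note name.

C

The scale is A B C D E F G#.
The 4th scale degree is D; a minor seventh above that is C — scale degree 3.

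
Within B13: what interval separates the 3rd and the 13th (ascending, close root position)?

Spelling the chord: B–D#–F#–A–C#–G#.
3rd = D#; 13th = G#.
Counting 11 letters and 17 half steps from D# gives a perfect eleventh.

perfect 11th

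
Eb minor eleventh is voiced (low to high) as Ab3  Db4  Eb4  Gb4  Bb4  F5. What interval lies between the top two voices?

Those voices are Bb4 and F5.
Counting 5 letters and 7 half steps from Bb gives a perfect fifth.

perfect fifth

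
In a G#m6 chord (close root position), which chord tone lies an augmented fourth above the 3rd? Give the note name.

E#

G# minor sixth is spelled G#, B, D#, E#.
The 3rd is B. An augmented fourth above B is E#.
E# is the chord's 6th.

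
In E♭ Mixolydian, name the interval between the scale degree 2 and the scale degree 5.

perfect fourth

Spelling E♭ Mixolydian: E♭ F G A♭ B♭ C D♭.
Scale degree 2 = F; 5th scale degree = B♭.
From F to B♭ is 5 semitones, exactly the perfect fourth.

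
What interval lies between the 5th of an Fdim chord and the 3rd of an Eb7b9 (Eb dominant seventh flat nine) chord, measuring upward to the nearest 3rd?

augmented 5th

The 5th of Fdim is Cb; the 3rd of Eb7b9 (Eb dominant seventh flat nine) is G.
From Cb to G: 8 semitones over a fifth = augmented.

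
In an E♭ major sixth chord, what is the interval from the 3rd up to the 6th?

Spelling the chord: E♭ G B♭ C.
So we need the interval from G up to C.
From G to C is 5 semitones, exactly the perfect fourth.

perfect fourth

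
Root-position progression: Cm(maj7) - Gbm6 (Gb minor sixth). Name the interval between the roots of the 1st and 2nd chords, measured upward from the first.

d5

The roots are C and Gb.
From C to Gb: 6 semitones over a fifth = diminished.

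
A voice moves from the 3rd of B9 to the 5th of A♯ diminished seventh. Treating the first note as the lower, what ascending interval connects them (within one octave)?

The 3rd of B9 is D♯; the 5th of A♯ diminished seventh is E.
D♯ up to E is 1 semitone, a half step narrower than a major second, so the interval is minor.

minor second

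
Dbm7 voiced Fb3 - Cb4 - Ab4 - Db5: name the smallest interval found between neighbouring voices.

perfect 4th

Adjacent intervals: Fb3→Cb4 = perfect fifth; Cb4→Ab4 = major sixth; Ab4→Db5 = perfect fourth.
The smallest is Ab4 to Db5, a perfect fourth (5 semitones).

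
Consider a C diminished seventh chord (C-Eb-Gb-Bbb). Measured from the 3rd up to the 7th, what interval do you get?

diminished fifth

3rd = Eb; 7th = Bbb.
Eb up to Bbb is 6 semitones, a half step narrower than a perfect fifth, so the interval is diminished.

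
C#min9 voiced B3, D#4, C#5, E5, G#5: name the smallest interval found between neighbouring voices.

Adjacent intervals: B3→D#4 = major third; D#4→C#5 = minor seventh; C#5→E5 = minor third; E5→G#5 = major third.
The smallest is C#5 to E5, a minor third (3 semitones).

minor third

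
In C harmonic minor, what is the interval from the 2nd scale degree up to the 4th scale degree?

The scale runs C D Eb F G Ab B.
So we need the interval from D up to F.
3 letter names make it a third; at 3 semitones (a half step narrower than major) the quality is minor.

minor third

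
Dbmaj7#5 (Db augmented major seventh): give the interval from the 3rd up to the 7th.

Spelling the chord: Db F A C.
So we need the interval from F up to C.
Counting 5 letters and 7 half steps from F gives a perfect fifth.

perfect fifth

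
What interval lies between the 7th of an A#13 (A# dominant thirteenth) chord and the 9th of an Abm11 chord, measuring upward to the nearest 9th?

diminished third

A#13 (A# dominant thirteenth) has G# as its 7th, and Abm11 has Bb as its 9th.
From G# to Bb: 2 semitones over a third = diminished.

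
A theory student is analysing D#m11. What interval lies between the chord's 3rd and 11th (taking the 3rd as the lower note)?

D#m11 (D# minor eleventh) is spelled D# F# A# C# E# G#.
The 3rd is F# and the 11th is G#.
From F# to G# is 14 semitones, exactly the major ninth.

major ninth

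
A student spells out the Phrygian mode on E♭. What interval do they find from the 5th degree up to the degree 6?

The scale runs E♭ F♭ G♭ A♭ B♭ C♭ D♭.
5th degree = B♭; 6th degree = C♭.
2 letter names make it a second; at 1 semitone (a half step narrower than major) the quality is minor.

minor 2nd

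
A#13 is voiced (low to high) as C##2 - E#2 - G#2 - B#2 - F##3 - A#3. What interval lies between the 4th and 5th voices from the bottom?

Those voices are B#2 and F##3.
Counting 5 letters and 7 half steps from B# gives a perfect fifth.

perfect fifth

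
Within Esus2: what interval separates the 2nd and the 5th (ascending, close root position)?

perfect fourth

Esus2 (E sus2): E, F♯, B.
2nd = F♯; 5th = B.
From F♯ to B is 5 semitones, exactly the perfect fourth.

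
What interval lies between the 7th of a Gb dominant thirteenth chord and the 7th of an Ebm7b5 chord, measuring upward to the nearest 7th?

M6

The 7th of Gb dominant thirteenth is Fb; the 7th of Ebm7b5 is Db.
Fb up to Db spans 6 letter names and 9 semitones — a major sixth.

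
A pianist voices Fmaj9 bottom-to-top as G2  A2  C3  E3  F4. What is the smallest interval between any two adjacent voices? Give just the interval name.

major second

Adjacent intervals: G2→A2 = major second; A2→C3 = minor third; C3→E3 = major third; E3→F4 = minor ninth.
The smallest is G2 to A2, a major second (2 semitones).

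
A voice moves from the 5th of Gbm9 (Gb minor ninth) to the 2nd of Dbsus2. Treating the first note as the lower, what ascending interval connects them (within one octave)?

Gbm9 (Gb minor ninth) has Db as its 5th, and Dbsus2 has Eb as its 2nd.
From Db to Eb is 2 semitones, exactly the major second.

major second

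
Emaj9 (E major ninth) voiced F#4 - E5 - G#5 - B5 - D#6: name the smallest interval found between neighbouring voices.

minor third

Adjacent intervals: F#4→E5 = minor seventh; E5→G#5 = major third; G#5→B5 = minor third; B5→D#6 = major third.
The smallest is G#5 to B5, a minor third (3 semitones).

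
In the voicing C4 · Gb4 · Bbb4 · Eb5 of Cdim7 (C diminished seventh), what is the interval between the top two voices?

Those voices are Bbb4 and Eb5.
From Bbb to Eb: 6 semitones over a fourth = augmented.

augmented fourth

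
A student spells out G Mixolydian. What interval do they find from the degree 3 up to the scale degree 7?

Spelling G Mixolydian: G A B C D E F.
The degree 3 is B and the 7th scale degree is F.
From B to F: 6 semitones over a fifth = diminished.

diminished fifth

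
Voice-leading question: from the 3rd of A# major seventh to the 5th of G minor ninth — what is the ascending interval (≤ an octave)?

diminished 2nd

A# major seventh has C## as its 3rd, and G minor ninth has D as its 5th.
C## up to D is 0 semitones, a whole step narrower than a major second, so the interval is diminished.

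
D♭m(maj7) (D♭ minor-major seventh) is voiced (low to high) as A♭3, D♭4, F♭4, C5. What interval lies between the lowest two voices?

Those voices are A♭3 and D♭4.
A♭ up to D♭ spans 4 letter names and 5 semitones — a perfect fourth.

perfect 4th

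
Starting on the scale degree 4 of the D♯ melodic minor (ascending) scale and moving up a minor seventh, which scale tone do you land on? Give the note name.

F#

The scale is D♯ E♯ F♯ G♯ A♯ B♯ C𝄪.
The scale degree 4 is G♯; a minor seventh above that is F♯ — scale degree 3.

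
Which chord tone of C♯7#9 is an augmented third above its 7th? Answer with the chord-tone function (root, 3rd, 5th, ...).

Spelling the chord: C♯ E♯ G♯ B D𝄪.
The 7th is B. An augmented third above B is D𝄪.
D𝄪 is the chord's 9th.

9th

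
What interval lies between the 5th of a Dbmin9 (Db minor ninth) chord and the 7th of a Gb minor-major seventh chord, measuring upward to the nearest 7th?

The 5th of Dbmin9 (Db minor ninth) is Ab; the 7th of Gb minor-major seventh is F.
Ab up to F spans 6 letter names and 9 semitones — a major sixth.

major sixth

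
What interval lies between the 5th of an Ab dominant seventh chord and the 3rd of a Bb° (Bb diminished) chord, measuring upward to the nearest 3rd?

The 5th of Ab dominant seventh is Eb; the 3rd of Bb° (Bb diminished) is Db.
Eb up to Db is 10 semitones, a half step narrower than a major seventh, so the interval is minor.

minor 7th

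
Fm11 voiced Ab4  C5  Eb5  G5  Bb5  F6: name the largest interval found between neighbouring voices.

Adjacent intervals: Ab4→C5 = major third; C5→Eb5 = minor third; Eb5→G5 = major third; G5→Bb5 = minor third; Bb5→F6 = perfect fifth.
The largest is Bb5 to F6, a perfect fifth (7 semitones).

perfect fifth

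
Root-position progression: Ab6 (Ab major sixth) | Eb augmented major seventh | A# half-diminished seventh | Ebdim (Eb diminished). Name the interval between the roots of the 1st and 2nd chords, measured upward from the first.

perfect 5th

The roots are Ab and Eb.
From Ab to Eb is 7 semitones, exactly the perfect fifth.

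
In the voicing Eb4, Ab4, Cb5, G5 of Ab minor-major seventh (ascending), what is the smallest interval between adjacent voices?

Adjacent intervals: Eb4→Ab4 = perfect fourth; Ab4→Cb5 = minor third; Cb5→G5 = augmented fifth.
The smallest is Ab4 to Cb5, a minor third (3 semitones).

m3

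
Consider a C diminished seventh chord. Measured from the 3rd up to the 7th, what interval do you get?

diminished fifth

C°7: C, Eb, Gb, Bbb.
The 3rd is Eb and the 7th is Bbb.
5 letter names make it a fifth; at 6 semitones (a half step narrower than perfect) the quality is diminished.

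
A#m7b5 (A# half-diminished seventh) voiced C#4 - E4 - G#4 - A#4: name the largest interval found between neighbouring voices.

major third

Adjacent intervals: C#4→E4 = minor third; E4→G#4 = major third; G#4→A#4 = major second.
The largest is E4 to G#4, a major third (4 semitones).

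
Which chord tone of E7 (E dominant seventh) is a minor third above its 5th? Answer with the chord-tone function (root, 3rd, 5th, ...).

Spelling the chord: E–G#–B–D.
The 5th is B. A minor third above B is D.
D is the chord's 7th.

7th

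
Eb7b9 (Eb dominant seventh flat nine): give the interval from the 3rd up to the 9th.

Eb7b9 is spelled Eb G Bb Db Fb.
That puts G below Fb.
From G to Fb: 9 semitones over a seventh = diminished.

d7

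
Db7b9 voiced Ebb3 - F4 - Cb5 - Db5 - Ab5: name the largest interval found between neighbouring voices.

augmented 9th

Adjacent intervals: Ebb3→F4 = augmented ninth; F4→Cb5 = diminished fifth; Cb5→Db5 = major second; Db5→Ab5 = perfect fifth.
The largest is Ebb3 to F4, an augmented ninth (15 semitones).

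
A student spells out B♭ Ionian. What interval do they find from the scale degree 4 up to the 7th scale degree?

Spelling B♭ Ionian: B♭ C D E♭ F G A.
That puts E♭ below A.
From E♭ to A: 6 semitones over a fourth = augmented.

augmented fourth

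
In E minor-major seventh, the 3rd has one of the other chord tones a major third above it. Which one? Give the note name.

EmM7 is spelled E-G-B-D♯.
The 3rd is G. A major third above G is B.
B is the chord's 5th.

B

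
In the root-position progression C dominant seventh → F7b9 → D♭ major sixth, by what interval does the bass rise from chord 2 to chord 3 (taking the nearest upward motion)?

The roots are F and D♭.
From F to D♭: 8 semitones over a sixth = minor.

minor 6th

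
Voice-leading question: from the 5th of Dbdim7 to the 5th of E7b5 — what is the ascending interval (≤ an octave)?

Dbdim7 has Abb as its 5th, and E7b5 has Bb as its 5th.
Abb up to Bb is 3 semitones, a half step wider than a major second, so the interval is augmented.

augmented 2nd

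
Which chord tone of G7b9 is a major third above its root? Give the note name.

B

G7b9: G-B-D-F-Ab.
The root is G. A major third above G is B.
B is the chord's 3rd.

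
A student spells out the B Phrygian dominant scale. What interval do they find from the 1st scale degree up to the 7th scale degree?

m7

B phrygian dominant: B C D♯ E F♯ G A.
That puts B below A.
B up to A is 10 semitones, a half step narrower than a major seventh, so the interval is minor.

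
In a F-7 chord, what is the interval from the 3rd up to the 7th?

P5

Spelling the chord: F Ab C Eb.
The 3rd is Ab and the 7th is Eb.
From Ab to Eb is 7 semitones, exactly the perfect fifth.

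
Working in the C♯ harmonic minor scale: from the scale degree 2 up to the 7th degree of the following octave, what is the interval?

major thirteenth

Spelling the C♯ harmonic minor scale: C♯ D♯ E F♯ G♯ A B♯.
The scale degree 2 is D♯ and the 7th degree (up an octave) is B♯.
D♯ up to B♯ spans 13 letter names and 21 semitones — a major thirteenth.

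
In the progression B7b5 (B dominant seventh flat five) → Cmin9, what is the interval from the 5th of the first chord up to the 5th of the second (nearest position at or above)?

major second

The 5th of B7b5 (B dominant seventh flat five) is F; the 5th of Cmin9 is G.
Counting 2 letters and 2 half steps from F gives a major second.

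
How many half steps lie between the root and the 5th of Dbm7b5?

The chord tones of Db half-diminished seventh are Db Fb Abb Cb.
Db to Abb is a diminished fifth: 6 semitones.

6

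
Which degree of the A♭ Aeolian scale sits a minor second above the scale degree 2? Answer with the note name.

Cb

The scale is A♭ B♭ C♭ D♭ E♭ F♭ G♭.
The scale degree 2 is B♭; a minor second above that is C♭ — scale degree 3.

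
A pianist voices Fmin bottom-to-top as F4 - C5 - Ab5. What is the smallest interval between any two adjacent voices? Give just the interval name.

Adjacent intervals: F4→C5 = perfect fifth; C5→Ab5 = minor sixth.
The smallest is F4 to C5, a perfect fifth (7 semitones).

perfect fifth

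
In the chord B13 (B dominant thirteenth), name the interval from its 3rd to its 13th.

perfect eleventh

Spelling the chord: B–D#–F#–A–C#–G#.
So we need the interval from D# up to G#.
Counting 11 letters and 17 half steps from D# gives a perfect eleventh.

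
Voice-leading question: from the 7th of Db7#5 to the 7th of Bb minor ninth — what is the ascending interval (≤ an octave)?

major sixth

Db7#5 has Cb as its 7th, and Bb minor ninth has Ab as its 7th.
Counting 6 letters and 9 half steps from Cb gives a major sixth.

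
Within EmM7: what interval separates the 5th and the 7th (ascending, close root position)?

EmM7 (E minor-major seventh): E G B D#.
So we need the interval from B up to D#.
From B to D# is 4 semitones, exactly the major third.

major third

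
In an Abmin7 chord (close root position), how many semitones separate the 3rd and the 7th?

7

Spelling the chord: Ab Cb Eb Gb.
Cb to Gb is a perfect fifth: 7 semitones.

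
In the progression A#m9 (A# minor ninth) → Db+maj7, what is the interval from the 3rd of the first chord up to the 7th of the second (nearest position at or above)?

diminished 8th

The 3rd of A#m9 (A# minor ninth) is C#; the 7th of Db+maj7 is C.
8 letter names make it an octave; at 11 semitones (a half step narrower than perfect) the quality is diminished.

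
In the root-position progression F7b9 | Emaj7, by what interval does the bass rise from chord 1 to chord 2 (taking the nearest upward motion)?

major seventh

The roots are F and E.
F up to E spans 7 letter names and 11 semitones — a major seventh.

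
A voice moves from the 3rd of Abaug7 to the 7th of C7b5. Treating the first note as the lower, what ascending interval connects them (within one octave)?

The 3rd of Abaug7 is C; the 7th of C7b5 is Bb.
7 letter names make it a seventh; at 10 semitones (a half step narrower than major) the quality is minor.

m7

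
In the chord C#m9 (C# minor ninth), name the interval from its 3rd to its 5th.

major 3rd

C#min9 is spelled C#, E, G#, B, D#.
The 3rd is E and the 5th is G#.
Counting 3 letters and 4 half steps from E gives a major third.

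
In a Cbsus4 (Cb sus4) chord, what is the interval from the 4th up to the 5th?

major second

Cbsus4 (Cb sus4) is spelled Cb Fb Gb.
That puts Fb below Gb.
From Fb to Gb is 2 semitones, exactly the major second.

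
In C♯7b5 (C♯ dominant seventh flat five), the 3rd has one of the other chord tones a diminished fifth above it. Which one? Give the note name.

B

C♯ dominant seventh flat five: C♯–E♯–G–B.
The 3rd is E♯. A diminished fifth above E♯ is B.
B is the chord's 7th.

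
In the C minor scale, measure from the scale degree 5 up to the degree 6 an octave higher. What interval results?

minor 9th

The scale runs C D E♭ F G A♭ B♭.
That puts G below A♭.
G up to A♭ is 13 semitones, a half step narrower than a major ninth, so the interval is minor.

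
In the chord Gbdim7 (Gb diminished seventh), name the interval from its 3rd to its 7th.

The chord tones of Gb°7 (Gb diminished seventh) are Gb–Bbb–Dbb–Fbb.
That puts Bbb below Fbb.
Bbb up to Fbb is 6 semitones, a half step narrower than a perfect fifth, so the interval is diminished.

diminished fifth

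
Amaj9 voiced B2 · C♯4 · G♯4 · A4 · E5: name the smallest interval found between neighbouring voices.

minor 2nd

Adjacent intervals: B2→C♯4 = major ninth; C♯4→G♯4 = perfect fifth; G♯4→A4 = minor second; A4→E5 = perfect fifth.
The smallest is G♯4 to A4, a minor second (1 semitone).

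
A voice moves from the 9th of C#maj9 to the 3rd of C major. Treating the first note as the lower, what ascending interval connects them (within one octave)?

minor second

The 9th of C#maj9 is D#; the 3rd of C major is E.
From D# to E: 1 semitone over a second = minor.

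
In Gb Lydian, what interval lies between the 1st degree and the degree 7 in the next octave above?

Spelling Gb Lydian: Gb Ab Bb C Db Eb F.
So we need the interval from Gb up to F.
From Gb to F is 23 semitones, exactly the major fourteenth.

major 14th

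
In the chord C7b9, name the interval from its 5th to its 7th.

minor 3rd

Spelling the chord: C-E-G-Bb-Db.
So we need the interval from G up to Bb.
From G to Bb: 3 semitones over a third = minor.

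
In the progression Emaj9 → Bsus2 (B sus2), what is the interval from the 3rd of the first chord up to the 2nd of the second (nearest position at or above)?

perfect 4th

Emaj9 has G♯ as its 3rd, and Bsus2 (B sus2) has C♯ as its 2nd.
Counting 4 letters and 5 half steps from G♯ gives a perfect fourth.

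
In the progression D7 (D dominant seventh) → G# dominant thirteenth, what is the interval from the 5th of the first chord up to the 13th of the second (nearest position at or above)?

The 5th of D7 (D dominant seventh) is A; the 13th of G# dominant thirteenth is E#.
From A to E#: 8 semitones over a fifth = augmented.

augmented 5th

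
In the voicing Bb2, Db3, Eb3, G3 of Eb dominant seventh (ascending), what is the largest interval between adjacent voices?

Adjacent intervals: Bb2→Db3 = minor third; Db3→Eb3 = major second; Eb3→G3 = major third.
The largest is Eb3 to G3, a major third (4 semitones).

major third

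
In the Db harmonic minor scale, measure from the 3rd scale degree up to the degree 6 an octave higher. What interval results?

perfect eleventh

Spelling the Db harmonic minor scale: Db Eb Fb Gb Ab Bbb C.
So we need the interval from Fb up to Bbb.
Counting 11 letters and 17 half steps from Fb gives a perfect eleventh.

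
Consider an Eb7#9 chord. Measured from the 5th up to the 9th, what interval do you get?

augmented 5th

The chord tones of Eb dominant seventh sharp nine are Eb–G–Bb–Db–F#.
The 5th is Bb and the 9th is F#.
5 letter names make it a fifth; at 8 semitones (a half step wider than perfect) the quality is augmented.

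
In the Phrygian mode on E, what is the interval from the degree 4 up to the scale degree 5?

major 2nd

E phrygian: E F G A B C D.
So we need the interval from A up to B.
A up to B spans 2 letter names and 2 semitones — a major second.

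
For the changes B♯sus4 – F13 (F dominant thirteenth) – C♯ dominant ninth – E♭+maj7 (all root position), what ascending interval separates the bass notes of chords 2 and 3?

augmented fifth

The roots are F and C♯.
F up to C♯ is 8 semitones, a half step wider than a perfect fifth, so the interval is augmented.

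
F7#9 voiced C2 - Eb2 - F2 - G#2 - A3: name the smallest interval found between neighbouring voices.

Adjacent intervals: C2→Eb2 = minor third; Eb2→F2 = major second; F2→G#2 = augmented second; G#2→A3 = minor ninth.
The smallest is Eb2 to F2, a major second (2 semitones).

major second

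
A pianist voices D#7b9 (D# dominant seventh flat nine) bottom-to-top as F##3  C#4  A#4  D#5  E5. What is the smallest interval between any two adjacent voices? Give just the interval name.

m2

Adjacent intervals: F##3→C#4 = diminished fifth; C#4→A#4 = major sixth; A#4→D#5 = perfect fourth; D#5→E5 = minor second.
The smallest is D#5 to E5, a minor second (1 semitone).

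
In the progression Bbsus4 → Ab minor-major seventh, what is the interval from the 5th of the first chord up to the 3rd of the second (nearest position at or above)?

diminished fifth

The 5th of Bbsus4 is F; the 3rd of Ab minor-major seventh is Cb.
F up to Cb is 6 semitones, a half step narrower than a perfect fifth, so the interval is diminished.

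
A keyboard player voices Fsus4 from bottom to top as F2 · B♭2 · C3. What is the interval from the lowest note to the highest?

The outer voices are F2 and C3.
From F to C is 7 semitones, exactly the perfect fifth.

perfect fifth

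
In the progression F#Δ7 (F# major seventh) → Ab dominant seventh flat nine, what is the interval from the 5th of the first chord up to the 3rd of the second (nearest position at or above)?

F#Δ7 (F# major seventh) has C# as its 5th, and Ab dominant seventh flat nine has C as its 3rd.
C# up to C is 11 semitones, a half step narrower than a perfect octave, so the interval is diminished.

d8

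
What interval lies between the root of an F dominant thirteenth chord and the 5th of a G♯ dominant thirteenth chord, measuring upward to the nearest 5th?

augmented sixth

The root of F dominant thirteenth is F; the 5th of G♯ dominant thirteenth is D♯.
From F to D♯: 10 semitones over a sixth = augmented.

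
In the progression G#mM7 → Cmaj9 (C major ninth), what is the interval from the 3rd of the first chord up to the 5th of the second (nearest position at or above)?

G#mM7 has B as its 3rd, and Cmaj9 (C major ninth) has G as its 5th.
From B to G: 8 semitones over a sixth = minor.

minor sixth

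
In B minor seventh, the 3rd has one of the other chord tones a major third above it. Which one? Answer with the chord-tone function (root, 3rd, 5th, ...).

5th

Bmin7 is spelled B D F# A.
The 3rd is D. A major third above D is F#.
F# is the chord's 5th.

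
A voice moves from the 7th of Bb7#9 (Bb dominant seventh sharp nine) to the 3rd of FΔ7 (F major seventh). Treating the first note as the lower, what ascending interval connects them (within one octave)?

A1

Bb7#9 (Bb dominant seventh sharp nine) has Ab as its 7th, and FΔ7 (F major seventh) has A as its 3rd.
1 letter names make it a unison; at 1 semitone (a half step wider than perfect) the quality is augmented.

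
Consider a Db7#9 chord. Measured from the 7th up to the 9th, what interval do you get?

augmented third

Spelling the chord: Db, F, Ab, Cb, E.
The 7th is Cb and the 9th is E.
3 letter names make it a third; at 5 semitones (a half step wider than major) the quality is augmented.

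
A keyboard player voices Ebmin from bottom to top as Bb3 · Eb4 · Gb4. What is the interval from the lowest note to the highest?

m6

The outer voices are Bb3 and Gb4.
Bb up to Gb is 8 semitones, a half step narrower than a major sixth, so the interval is minor.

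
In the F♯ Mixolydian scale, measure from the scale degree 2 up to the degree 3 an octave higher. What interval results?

The scale runs F♯ G♯ A♯ B C♯ D♯ E.
The scale degree 2 is G♯ and the degree 3 (up an octave) is A♯.
G♯ up to A♯ spans 9 letter names and 14 semitones — a major ninth.

M9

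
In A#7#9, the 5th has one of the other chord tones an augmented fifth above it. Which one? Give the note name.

The chord tones of A#7#9 are A#, C##, E#, G#, B##.
The 5th is E#. An augmented fifth above E# is B##.
B## is the chord's 9th.

B##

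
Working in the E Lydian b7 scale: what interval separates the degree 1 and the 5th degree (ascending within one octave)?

perfect 5th

Spelling the E Lydian b7 scale: E F♯ G♯ A♯ B C♯ D.
So we need the interval from E up to B.
Counting 5 letters and 7 half steps from E gives a perfect fifth.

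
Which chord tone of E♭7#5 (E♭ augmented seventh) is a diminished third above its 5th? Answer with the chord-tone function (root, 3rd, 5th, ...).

Spelling the chord: E♭ G B D♭.
The 5th is B. A diminished third above B is D♭.
D♭ is the chord's 7th.

7th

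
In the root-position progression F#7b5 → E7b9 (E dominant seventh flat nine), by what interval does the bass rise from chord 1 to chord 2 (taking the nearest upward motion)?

The roots are F# and E.
F# up to E is 10 semitones, a half step narrower than a major seventh, so the interval is minor.

minor seventh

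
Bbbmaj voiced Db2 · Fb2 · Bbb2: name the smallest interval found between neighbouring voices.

Adjacent intervals: Db2→Fb2 = minor third; Fb2→Bbb2 = perfect fourth.
The smallest is Db2 to Fb2, a minor third (3 semitones).

minor third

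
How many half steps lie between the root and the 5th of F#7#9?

F#7#9 (F# dominant seventh sharp nine): F# A# C# E G##.
F# to C# is a perfect fifth: 7 semitones.

7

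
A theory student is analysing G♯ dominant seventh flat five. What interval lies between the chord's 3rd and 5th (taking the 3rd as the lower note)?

diminished third

The chord tones of G♯ dominant seventh flat five are G♯–B♯–D–F♯.
3rd = B♯; 5th = D.
B♯ up to D is 2 semitones, a whole step narrower than a major third, so the interval is diminished.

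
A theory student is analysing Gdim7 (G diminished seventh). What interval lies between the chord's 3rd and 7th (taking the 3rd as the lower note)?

Spelling the chord: G, Bb, Db, Fb.
3rd = Bb; 7th = Fb.
5 letter names make it a fifth; at 6 semitones (a half step narrower than perfect) the quality is diminished.

diminished 5th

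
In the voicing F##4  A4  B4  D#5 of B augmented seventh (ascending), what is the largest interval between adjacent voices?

major 3rd

Adjacent intervals: F##4→A4 = diminished third; A4→B4 = major second; B4→D#5 = major third.
The largest is B4 to D#5, a major third (4 semitones).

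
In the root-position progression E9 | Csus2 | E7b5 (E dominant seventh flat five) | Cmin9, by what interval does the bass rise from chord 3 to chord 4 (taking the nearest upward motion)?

minor 6th

The roots are E and C.
E up to C is 8 semitones, a half step narrower than a major sixth, so the interval is minor.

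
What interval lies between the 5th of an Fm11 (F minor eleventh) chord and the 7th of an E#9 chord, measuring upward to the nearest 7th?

augmented second

The 5th of Fm11 (F minor eleventh) is C; the 7th of E#9 is D#.
C up to D# is 3 semitones, a half step wider than a major second, so the interval is augmented.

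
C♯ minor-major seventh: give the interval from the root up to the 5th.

perfect fifth

The chord tones of C♯m(maj7) are C♯–E–G♯–B♯.
So we need the interval from C♯ up to G♯.
From C♯ to G♯ is 7 semitones, exactly the perfect fifth.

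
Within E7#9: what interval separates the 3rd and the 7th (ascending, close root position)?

Spelling the chord: E G♯ B D F𝄪.
That puts G♯ below D.
From G♯ to D: 6 semitones over a fifth = diminished.

diminished 5th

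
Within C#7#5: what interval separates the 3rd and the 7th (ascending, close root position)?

Spelling the chord: C#, E#, G##, B.
3rd = E#; 7th = B.
From E# to B: 6 semitones over a fifth = diminished.

diminished fifth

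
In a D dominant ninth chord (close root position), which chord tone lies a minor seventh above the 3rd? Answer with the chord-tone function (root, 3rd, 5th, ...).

9th

The chord tones of D9 are D-F#-A-C-E.
The 3rd is F#. A minor seventh above F# is E.
E is the chord's 9th.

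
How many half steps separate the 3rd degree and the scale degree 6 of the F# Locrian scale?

5

The scale is F# G A B C D E.
A up to D is a perfect fourth — 5 semitones.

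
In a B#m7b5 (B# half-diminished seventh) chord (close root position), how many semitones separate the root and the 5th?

B#ø7 is spelled B#-D#-F#-A#.
B# to F# is a diminished fifth: 6 semitones.

6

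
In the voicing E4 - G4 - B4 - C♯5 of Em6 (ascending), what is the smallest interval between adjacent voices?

Adjacent intervals: E4→G4 = minor third; G4→B4 = major third; B4→C♯5 = major second.
The smallest is B4 to C♯5, a major second (2 semitones).

major second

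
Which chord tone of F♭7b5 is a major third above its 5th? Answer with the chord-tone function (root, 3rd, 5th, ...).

7th

F♭7b5: F♭ A♭ C𝄫 E𝄫.
The 5th is C𝄫. A major third above C𝄫 is E𝄫.
E𝄫 is the chord's 7th.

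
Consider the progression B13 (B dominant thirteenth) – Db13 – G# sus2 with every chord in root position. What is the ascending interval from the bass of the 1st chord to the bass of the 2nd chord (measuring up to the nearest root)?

The roots are B and Db.
B up to Db is 2 semitones, a whole step narrower than a major third, so the interval is diminished.

d3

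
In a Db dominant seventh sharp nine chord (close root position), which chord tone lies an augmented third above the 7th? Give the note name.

E

The chord tones of Db7#9 (Db dominant seventh sharp nine) are Db F Ab Cb E.
The 7th is Cb. An augmented third above Cb is E.
E is the chord's 9th.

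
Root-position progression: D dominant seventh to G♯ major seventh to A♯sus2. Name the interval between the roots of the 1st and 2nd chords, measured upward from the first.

The roots are D and G♯.
D up to G♯ is 6 semitones, a half step wider than a perfect fourth, so the interval is augmented.

augmented fourth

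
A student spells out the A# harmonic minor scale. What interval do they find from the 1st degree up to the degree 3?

A# harmonic minor: A# B# C# D# E# F# G##.
1st degree = A#; degree 3 = C#.
From A# to C#: 3 semitones over a third = minor.

minor third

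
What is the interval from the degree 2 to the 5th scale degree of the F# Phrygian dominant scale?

augmented fourth

F# phrygian dominant: F# G A# B C# D E.
Degree 2 = G; scale degree 5 = C#.
G up to C# is 6 semitones, a half step wider than a perfect fourth, so the interval is augmented.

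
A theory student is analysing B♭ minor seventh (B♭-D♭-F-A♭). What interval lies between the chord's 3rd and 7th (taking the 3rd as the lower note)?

P5

So we need the interval from D♭ up to A♭.
From D♭ to A♭ is 7 semitones, exactly the perfect fifth.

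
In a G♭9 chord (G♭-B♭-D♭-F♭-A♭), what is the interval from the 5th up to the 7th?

The 5th is D♭ and the 7th is F♭.
From D♭ to F♭: 3 semitones over a third = minor.

minor 3rd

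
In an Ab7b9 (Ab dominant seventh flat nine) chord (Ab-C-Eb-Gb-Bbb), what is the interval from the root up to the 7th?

Root = Ab; 7th = Gb.
Ab up to Gb is 10 semitones, a half step narrower than a major seventh, so the interval is minor.

minor 7th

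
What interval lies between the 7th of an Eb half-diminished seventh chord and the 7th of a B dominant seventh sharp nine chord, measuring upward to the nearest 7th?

The 7th of Eb half-diminished seventh is Db; the 7th of B dominant seventh sharp nine is A.
Db up to A is 8 semitones, a half step wider than a perfect fifth, so the interval is augmented.

augmented fifth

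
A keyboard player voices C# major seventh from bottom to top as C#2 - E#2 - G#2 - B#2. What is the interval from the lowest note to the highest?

The outer voices are C#2 and B#2.
Counting 7 letters and 11 half steps from C# gives a major seventh.

major seventh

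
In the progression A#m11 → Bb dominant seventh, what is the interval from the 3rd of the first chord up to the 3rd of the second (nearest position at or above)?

The 3rd of A#m11 is C#; the 3rd of Bb dominant seventh is D.
From C# to D: 1 semitone over a second = minor.

minor second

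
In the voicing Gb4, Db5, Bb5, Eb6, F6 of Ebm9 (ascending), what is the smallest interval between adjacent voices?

Adjacent intervals: Gb4→Db5 = perfect fifth; Db5→Bb5 = major sixth; Bb5→Eb6 = perfect fourth; Eb6→F6 = major second.
The smallest is Eb6 to F6, a major second (2 semitones).

major second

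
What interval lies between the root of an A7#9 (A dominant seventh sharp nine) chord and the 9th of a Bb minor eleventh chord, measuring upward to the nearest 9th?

A7#9 (A dominant seventh sharp nine) has A as its root, and Bb minor eleventh has C as its 9th.
A up to C is 3 semitones, a half step narrower than a major third, so the interval is minor.

minor 3rd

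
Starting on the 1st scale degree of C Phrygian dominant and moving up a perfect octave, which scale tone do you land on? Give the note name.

The scale is C Db E F G Ab Bb.
The 1st scale degree is C; a perfect octave above that is C — scale degree 1.

C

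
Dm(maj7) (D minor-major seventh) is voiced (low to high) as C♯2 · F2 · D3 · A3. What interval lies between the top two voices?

P5

Those voices are D3 and A3.
Counting 5 letters and 7 half steps from D gives a perfect fifth.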